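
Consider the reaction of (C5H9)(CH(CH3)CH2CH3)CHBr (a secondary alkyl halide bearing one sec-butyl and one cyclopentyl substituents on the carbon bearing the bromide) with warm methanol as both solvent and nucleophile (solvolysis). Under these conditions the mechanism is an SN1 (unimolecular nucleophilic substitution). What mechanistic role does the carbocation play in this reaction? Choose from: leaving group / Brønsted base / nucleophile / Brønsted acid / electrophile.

Step 3: CH3OH donates an oxygen lone pair into the empty p orbital of the cation, giving a protonated ether (an oxonium ion).
The carbocation accepts an electron pair into an empty or π* orbital — it is the electrophile.

electrophile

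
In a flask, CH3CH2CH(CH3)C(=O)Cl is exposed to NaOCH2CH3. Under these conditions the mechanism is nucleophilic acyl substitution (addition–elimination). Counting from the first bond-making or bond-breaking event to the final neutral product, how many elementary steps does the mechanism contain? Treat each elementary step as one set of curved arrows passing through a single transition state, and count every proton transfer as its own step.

Step 1: Nucleophilic addition of CH3CH2O⁻ to the acyl carbon breaks the π(C=O) bond and yields a tetrahedral, anionic intermediate.
Step 2: Collapse of the tetrahedral intermediate: the alkoxide oxygen pushes its lone pair back to re-form C=O while Cl⁻ leaves.
Total: 2 elementary steps.

2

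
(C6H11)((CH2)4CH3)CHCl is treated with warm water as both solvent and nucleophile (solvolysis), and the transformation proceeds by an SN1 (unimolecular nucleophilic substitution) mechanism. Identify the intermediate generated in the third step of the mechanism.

oxonium ion

Step 1: Rate-determining heterolysis of the C–Cl bond gives Cl⁻ and a secondary carbocation.
Step 2: A hydride (H with its bonding pair) migrates from the adjacent cyclohexyl carbon to the cationic centre — a 1,2-hydride shift — upgrading the secondary cation to a tertiary one.
Step 3: Nucleophilic capture: the oxygen of H2O bonds to the cationic carbon, producing an oxonium-ion intermediate.
After step 3 the species present is an oxonium ion.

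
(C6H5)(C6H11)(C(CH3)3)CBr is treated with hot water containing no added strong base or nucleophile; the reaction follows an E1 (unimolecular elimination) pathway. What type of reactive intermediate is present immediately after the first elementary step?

tertiary carbocation

Step 1: Ionisation: the C–Br σ-bond cleaves heterolytically; both bonding electrons depart with Br⁻, leaving a tertiary carbocation at the α-carbon.
After step 1 the species present is a tertiary carbocation.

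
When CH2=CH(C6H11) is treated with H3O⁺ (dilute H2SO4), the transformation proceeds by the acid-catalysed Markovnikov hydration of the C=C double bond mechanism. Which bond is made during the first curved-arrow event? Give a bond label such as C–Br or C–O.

C–H

Step 1: The π electrons of the C=C bond attack a proton of H3O⁺; Markovnikov addition places the new C–H on the less-substituted alkene carbon, so the positive charge ends up on the more-substituted carbon — a secondary carbocation. H2O is released.
The bond formed in this step is the C–H bond.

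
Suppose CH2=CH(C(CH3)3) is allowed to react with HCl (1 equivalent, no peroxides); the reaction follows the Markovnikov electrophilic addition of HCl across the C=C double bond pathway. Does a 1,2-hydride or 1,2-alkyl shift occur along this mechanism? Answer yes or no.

yes

The first-formed carbocation is secondary.
The adjacent tert-butyl carbon has no hydrogen but bears methyl groups; migration of one methyl with its bonding pair (a 1,2-methyl shift) places the charge on a tertiary centre.
Tertiary is more stable than secondary, so the shift occurs.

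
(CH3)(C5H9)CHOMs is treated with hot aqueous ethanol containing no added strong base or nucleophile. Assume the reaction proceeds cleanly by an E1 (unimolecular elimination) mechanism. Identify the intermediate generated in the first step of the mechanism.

secondary carbocation

Step 1: The C–O bond breaks with both electrons going to the mesylate; MsO⁻ leaves and a secondary carbocation remains.
After step 1 the species present is a secondary carbocation.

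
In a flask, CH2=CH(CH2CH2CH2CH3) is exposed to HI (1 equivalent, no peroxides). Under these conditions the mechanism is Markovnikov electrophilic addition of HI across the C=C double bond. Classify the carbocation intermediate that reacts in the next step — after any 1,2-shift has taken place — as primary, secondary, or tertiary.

secondary

Step 1: Protonation of the alkene by HI: the π bond acts as the nucleophile and picks up H⁺, giving the more stable (Markovnikov) secondary carbocation. The H–I bond breaks heterolytically, releasing I⁻.
No single 1,2-shift to an adjacent carbon would give a more-substituted cation, so no rearrangement occurs.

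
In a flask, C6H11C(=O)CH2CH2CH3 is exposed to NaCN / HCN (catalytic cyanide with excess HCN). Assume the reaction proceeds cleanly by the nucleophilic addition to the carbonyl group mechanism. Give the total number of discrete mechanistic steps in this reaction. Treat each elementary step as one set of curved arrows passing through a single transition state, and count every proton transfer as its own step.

Step 1: Nucleophilic addition: CN⁻ adds to the carbonyl carbon, pushing the π(C=O) electron pair onto oxygen and giving a tetrahedral alkoxide.
Step 2: The alkoxide is protonated in situ by undissociated HCN, yielding a cyanohydrin; the CN⁻ so formed carries on the cycle.
Total: 2 elementary steps.

2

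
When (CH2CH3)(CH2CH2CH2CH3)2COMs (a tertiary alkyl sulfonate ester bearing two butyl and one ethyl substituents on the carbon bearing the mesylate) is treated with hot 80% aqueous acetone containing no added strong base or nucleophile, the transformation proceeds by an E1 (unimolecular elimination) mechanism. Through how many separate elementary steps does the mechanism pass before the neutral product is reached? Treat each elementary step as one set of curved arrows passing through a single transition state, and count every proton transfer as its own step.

Step 1: The C–O bond breaks with both electrons going to the mesylate; MsO⁻ leaves and a tertiary carbocation remains.
(No 1,2-shift: no single shift to an adjacent carbon would give a more stable cation.)
Step 2: A water molecule (solvent) deprotonates a β-carbon; as the C–H bond breaks, those electrons form the new alkene π bond.
Total: 2 elementary steps.

2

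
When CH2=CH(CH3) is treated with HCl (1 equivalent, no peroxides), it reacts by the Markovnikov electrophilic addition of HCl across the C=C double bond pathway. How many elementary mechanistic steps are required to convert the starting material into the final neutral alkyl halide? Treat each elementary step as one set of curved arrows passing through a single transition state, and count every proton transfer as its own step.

Step 1: Electrophilic addition begins with the π(C=C) electrons forming a bond to the proton of HCl. Following Markovnikov's rule, the resulting cation is secondary. The H–Cl bond breaks heterolytically, releasing Cl⁻.
(No 1,2-shift: no single shift to an adjacent carbon would give a more stable cation.)
Step 2: Nucleophilic attack by Cl⁻ on the carbocation completes the addition, giving R–Cl.
Total: 2 elementary steps.

2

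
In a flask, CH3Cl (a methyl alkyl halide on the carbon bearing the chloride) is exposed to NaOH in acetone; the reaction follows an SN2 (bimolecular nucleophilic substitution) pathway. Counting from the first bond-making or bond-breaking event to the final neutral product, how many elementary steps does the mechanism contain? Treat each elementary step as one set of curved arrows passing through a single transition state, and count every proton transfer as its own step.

Step 1: Backside attack by OH⁻ on the carbon bearing the chloride: the new C–O bond forms as the C–Cl bond breaks, with Walden inversion at carbon.
Total: 1 elementary step.

1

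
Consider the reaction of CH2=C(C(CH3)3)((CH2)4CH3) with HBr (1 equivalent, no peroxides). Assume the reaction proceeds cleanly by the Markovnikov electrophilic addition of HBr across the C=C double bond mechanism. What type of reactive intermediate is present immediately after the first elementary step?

tertiary carbocation

Step 1: The π electrons of the C=C bond attack a proton of HBr; Markovnikov addition places the new C–H on the less-substituted alkene carbon, so the positive charge ends up on the more-substituted carbon — a tertiary carbocation. The H–Br bond breaks heterolytically, releasing Br⁻.
After step 1 the species present is a tertiary carbocation.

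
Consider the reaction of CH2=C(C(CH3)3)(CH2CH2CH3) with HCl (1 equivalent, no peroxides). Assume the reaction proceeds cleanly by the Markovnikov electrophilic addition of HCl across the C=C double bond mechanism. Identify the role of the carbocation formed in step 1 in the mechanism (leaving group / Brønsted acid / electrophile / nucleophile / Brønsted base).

Step 2: The Cl⁻ anion donates a lone pair to the carbocation, forming the new C–Cl σ-bond and giving the neutral alkyl halide.
The carbocation formed in step 1 accepts an electron pair into an empty or π* orbital — it is the electrophile.

electrophile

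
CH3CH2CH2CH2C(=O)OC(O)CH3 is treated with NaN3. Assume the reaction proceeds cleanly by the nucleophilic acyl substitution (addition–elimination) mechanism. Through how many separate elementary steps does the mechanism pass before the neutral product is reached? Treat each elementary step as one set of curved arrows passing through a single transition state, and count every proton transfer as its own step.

2

Step 1: A lone pair on the N of N3⁻ attacks the electrophilic acyl carbon; the π(C=O) electrons move onto oxygen, giving a tetrahedral intermediate.
Step 2: Collapse of the tetrahedral intermediate: the alkoxide oxygen pushes its lone pair back to re-form C=O while CH3CO2⁻ leaves.
Total: 2 elementary steps.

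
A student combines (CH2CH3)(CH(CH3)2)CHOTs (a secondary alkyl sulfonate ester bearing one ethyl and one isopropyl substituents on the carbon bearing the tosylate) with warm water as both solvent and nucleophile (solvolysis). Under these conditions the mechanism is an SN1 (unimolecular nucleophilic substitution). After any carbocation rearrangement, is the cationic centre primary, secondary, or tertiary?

Step 1: Ionisation: the C–O σ-bond cleaves heterolytically; both bonding electrons depart with TsO⁻, leaving a secondary carbocation at the α-carbon.
Step 2: A hydride (H with its bonding pair) migrates from the adjacent isopropyl carbon to the cationic centre — a 1,2-hydride shift — upgrading the secondary cation to a tertiary one.
The cation rearranges from secondary to tertiary via a 1,2-hydride shift from the adjacent isopropyl carbon; the tertiary cation is what reacts next.

tertiary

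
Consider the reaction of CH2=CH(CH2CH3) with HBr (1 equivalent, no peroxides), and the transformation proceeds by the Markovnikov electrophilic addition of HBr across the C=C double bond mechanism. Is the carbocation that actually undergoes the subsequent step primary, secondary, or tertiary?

secondary

Step 1: The π electrons of the C=C bond attack a proton of HBr; Markovnikov addition places the new C–H on the less-substituted alkene carbon, so the positive charge ends up on the more-substituted carbon — a secondary carbocation. The H–Br bond breaks heterolytically, releasing Br⁻.
No single 1,2-shift to an adjacent carbon would give a more-substituted cation, so no rearrangement occurs.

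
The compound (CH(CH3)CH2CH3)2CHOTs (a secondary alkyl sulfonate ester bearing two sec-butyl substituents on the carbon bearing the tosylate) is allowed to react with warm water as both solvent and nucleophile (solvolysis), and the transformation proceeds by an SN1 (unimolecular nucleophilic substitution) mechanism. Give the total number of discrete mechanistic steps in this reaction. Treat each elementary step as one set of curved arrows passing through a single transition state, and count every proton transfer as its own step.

Step 1: Unassisted departure of TsO⁻ (taking the C–O bonding pair) generates a secondary carbocation.
Step 2: A hydride (H with its bonding pair) migrates from the adjacent sec-butyl carbon to the cationic centre — a 1,2-hydride shift — upgrading the secondary cation to a tertiary one.
Step 3: A lone pair on the oxygen of H2O attacks the carbocation, forming a new C–O σ-bond and an oxonium ion.
Step 4: Proton transfer from the O–H of the oxonium ion to a solvent molecule delivers the neutral alcohol.
Total: 4 elementary steps.

4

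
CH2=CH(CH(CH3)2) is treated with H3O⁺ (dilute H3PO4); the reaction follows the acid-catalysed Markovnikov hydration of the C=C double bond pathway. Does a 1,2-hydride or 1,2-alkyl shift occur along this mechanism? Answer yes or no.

The first-formed carbocation is secondary.
The adjacent isopropyl carbon already bears 2 other carbon substituents and has a hydrogen to migrate; after a 1,2-hydride shift from that carbon the positive charge sits on a tertiary centre.
Tertiary is more stable than secondary, so the shift occurs.

yes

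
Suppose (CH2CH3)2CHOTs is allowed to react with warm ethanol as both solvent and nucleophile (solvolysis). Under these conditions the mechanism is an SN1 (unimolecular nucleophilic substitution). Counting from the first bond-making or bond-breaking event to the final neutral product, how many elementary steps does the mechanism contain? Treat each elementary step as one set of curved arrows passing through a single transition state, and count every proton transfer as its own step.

3

Step 1: Unassisted departure of TsO⁻ (taking the C–O bonding pair) generates a secondary carbocation.
(No 1,2-shift: no single shift to an adjacent carbon would give a more stable cation.)
Step 2: A lone pair on the oxygen of CH3CH2OH attacks the carbocation, forming a new C–O σ-bond and an oxonium ion.
Step 3: A second solvent molecule removes the proton on oxygen, giving the neutral ether product.
Total: 3 elementary steps.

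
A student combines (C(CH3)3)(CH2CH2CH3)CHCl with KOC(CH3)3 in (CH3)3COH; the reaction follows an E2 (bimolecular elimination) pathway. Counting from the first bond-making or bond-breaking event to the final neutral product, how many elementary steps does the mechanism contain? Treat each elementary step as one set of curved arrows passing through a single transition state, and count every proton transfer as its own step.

1

Step 1: Concerted anti-periplanar elimination: (CH3)3CO⁻ abstracts a β-H while Cl⁻ leaves, and the C–H electrons become the new C=C π bond — all in a single transition state.
Total: 1 elementary step.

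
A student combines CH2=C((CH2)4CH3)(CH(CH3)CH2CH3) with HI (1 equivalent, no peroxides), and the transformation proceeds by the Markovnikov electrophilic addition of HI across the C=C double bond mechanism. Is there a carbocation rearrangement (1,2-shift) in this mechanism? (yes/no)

The first-formed carbocation is tertiary.
No single 1,2-shift to an adjacent carbon would produce a more-substituted cation than the one already present, so no rearrangement occurs.

no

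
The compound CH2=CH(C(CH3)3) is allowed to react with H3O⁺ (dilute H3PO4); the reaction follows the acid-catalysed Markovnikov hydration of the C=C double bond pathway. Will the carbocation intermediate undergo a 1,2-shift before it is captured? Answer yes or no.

The first-formed carbocation is secondary.
The adjacent tert-butyl carbon has no hydrogen but bears methyl groups; migration of one methyl with its bonding pair (a 1,2-methyl shift) places the charge on a tertiary centre.
Tertiary is more stable than secondary, so the shift occurs.

yes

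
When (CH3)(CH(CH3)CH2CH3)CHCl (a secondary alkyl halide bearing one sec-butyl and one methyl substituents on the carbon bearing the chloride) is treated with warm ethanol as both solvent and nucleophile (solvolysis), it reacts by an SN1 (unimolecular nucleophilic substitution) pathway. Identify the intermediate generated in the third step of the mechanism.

oxonium ion

Step 1: Rate-determining heterolysis of the C–Cl bond gives Cl⁻ and a secondary carbocation.
Step 2: Carbocation rearrangement: a 1,2-hydride shift from the adjacent sec-butyl carbon converts the initially-formed secondary cation into the more stable tertiary cation.
Step 3: CH3CH2OH donates an oxygen lone pair into the empty p orbital of the cation, giving a protonated ether (an oxonium ion).
After step 3 the species present is an oxonium ion.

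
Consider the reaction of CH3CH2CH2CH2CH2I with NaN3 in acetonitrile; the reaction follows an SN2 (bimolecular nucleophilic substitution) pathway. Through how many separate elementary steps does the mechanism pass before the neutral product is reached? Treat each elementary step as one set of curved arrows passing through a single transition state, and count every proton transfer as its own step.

1

Step 1: Backside attack by N3⁻ on the carbon bearing the iodide: the new C–N bond forms as the C–I bond breaks, with Walden inversion at carbon.
Total: 1 elementary step.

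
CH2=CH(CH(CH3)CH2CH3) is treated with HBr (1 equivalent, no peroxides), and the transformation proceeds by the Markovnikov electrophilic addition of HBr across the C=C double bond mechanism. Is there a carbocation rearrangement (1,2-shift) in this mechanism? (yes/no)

The first-formed carbocation is secondary.
The adjacent sec-butyl carbon already bears 2 other carbon substituents and has a hydrogen to migrate; after a 1,2-hydride shift from that carbon the positive charge sits on a tertiary centre.
Tertiary is more stable than secondary, so the shift occurs.

yes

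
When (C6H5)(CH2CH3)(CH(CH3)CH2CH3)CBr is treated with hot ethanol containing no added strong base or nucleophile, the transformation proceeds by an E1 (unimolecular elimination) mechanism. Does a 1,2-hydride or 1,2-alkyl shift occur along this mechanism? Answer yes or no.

The first-formed carbocation is tertiary.
No single 1,2-shift to an adjacent carbon would produce a more-substituted cation than the one already present, so no rearrangement occurs.

no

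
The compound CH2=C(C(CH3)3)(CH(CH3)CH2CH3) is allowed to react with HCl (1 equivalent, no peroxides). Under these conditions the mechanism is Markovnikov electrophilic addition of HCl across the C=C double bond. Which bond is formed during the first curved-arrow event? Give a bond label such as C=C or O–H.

C–H

Step 1: The π electrons of the C=C bond attack a proton of HCl; Markovnikov addition places the new C–H on the less-substituted alkene carbon, so the positive charge ends up on the more-substituted carbon — a tertiary carbocation. The H–Cl bond breaks heterolytically, releasing Cl⁻.
The bond formed in this step is the C–H bond.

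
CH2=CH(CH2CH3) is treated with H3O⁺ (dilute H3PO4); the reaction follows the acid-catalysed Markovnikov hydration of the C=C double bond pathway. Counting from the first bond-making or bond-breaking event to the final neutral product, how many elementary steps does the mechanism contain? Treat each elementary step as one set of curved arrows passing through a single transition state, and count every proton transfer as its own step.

Step 1: The π electrons of the C=C bond attack a proton of H3O⁺; Markovnikov addition places the new C–H on the less-substituted alkene carbon, so the positive charge ends up on the more-substituted carbon — a secondary carbocation. H2O is released.
(No 1,2-shift: no single shift to an adjacent carbon would give a more stable cation.)
Step 2: A lone pair on the oxygen of H2O attacks the carbocation, forming a C–O bond and an oxonium ion (a protonated alcohol).
Step 3: Proton transfer from the O–H of the oxonium ion to H2O completes the catalytic cycle and yields the alcohol.
Total: 3 elementary steps.

3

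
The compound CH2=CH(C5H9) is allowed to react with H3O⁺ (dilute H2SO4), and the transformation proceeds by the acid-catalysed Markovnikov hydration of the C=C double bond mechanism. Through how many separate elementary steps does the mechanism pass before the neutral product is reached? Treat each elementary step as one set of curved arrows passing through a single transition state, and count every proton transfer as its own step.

4

Step 1: Electrophilic addition begins with the π(C=C) electrons forming a bond to the proton of H3O⁺. Following Markovnikov's rule, the resulting cation is secondary. H2O is released.
Step 2: A hydride (H with its bonding pair) migrates from the adjacent cyclopentyl carbon to the cationic centre — a 1,2-hydride shift — upgrading the secondary cation to a tertiary one.
Step 3: A lone pair on the oxygen of H2O attacks the carbocation, forming a C–O bond and an oxonium ion (a protonated alcohol).
Step 4: Proton transfer from the O–H of the oxonium ion to H2O completes the catalytic cycle and yields the alcohol.
Total: 4 elementary steps.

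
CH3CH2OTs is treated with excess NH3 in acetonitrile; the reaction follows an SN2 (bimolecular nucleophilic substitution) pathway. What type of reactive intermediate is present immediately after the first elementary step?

Step 1: A lone pair on the N of NH3 attacks the α-carbon from the back side while the C–O bond breaks; both bonding electrons leave with TsO⁻. The product of this concerted step is an alkylammonium ion.
After step 1 the species present is an ammonium ion.

ammonium ion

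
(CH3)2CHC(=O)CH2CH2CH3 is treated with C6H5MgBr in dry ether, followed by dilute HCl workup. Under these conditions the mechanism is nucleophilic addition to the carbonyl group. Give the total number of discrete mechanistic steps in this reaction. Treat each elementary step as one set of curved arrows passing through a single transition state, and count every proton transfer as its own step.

2

Step 1: A lone pair / filled orbital on the carbanion-like carbon of C6H5MgBr attacks the electrophilic carbonyl carbon; the π(C=O) electrons shift onto oxygen, producing a tetrahedral alkoxide intermediate.
Step 2: The alkoxide picks up a proton during dilute HCl workup to yield an alcohol.
Total: 2 elementary steps.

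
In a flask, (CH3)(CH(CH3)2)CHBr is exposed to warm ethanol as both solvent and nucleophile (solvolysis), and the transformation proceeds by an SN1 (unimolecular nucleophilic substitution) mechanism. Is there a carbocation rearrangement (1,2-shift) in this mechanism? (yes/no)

The first-formed carbocation is secondary.
The adjacent isopropyl carbon already bears 2 other carbon substituents and has a hydrogen to migrate; after a 1,2-hydride shift from that carbon the positive charge sits on a tertiary centre.
Tertiary is more stable than secondary, so the shift occurs.

yes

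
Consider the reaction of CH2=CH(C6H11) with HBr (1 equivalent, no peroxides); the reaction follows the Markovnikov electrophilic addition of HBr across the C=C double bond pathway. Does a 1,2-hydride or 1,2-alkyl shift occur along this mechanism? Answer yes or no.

yes

The first-formed carbocation is secondary.
The adjacent cyclohexyl carbon already bears 2 other carbon substituents and has a hydrogen to migrate; after a 1,2-hydride shift from that carbon the positive charge sits on a tertiary centre.
Tertiary is more stable than secondary, so the shift occurs.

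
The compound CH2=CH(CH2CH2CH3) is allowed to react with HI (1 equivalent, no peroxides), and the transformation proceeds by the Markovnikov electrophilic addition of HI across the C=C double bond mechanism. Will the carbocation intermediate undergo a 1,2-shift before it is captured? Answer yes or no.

no

The first-formed carbocation is secondary.
No single 1,2-shift to an adjacent carbon would produce a more-substituted cation than the one already present, so no rearrangement occurs.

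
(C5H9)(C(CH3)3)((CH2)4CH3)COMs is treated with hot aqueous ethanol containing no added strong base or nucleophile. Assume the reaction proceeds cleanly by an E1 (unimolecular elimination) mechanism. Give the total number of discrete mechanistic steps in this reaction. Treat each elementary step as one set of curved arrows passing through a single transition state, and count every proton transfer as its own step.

Step 1: Ionisation: the C–O σ-bond cleaves heterolytically; both bonding electrons depart with MsO⁻, leaving a tertiary carbocation at the α-carbon.
(No 1,2-shift: no single shift to an adjacent carbon would give a more stable cation.)
Step 2: A weak base (a water (or ethanol) molecule from the solvent) removes a proton from a carbon adjacent to the cationic centre; the electrons of that C–H bond become the new π(C=C) bond, giving the alkene.
Total: 2 elementary steps.

2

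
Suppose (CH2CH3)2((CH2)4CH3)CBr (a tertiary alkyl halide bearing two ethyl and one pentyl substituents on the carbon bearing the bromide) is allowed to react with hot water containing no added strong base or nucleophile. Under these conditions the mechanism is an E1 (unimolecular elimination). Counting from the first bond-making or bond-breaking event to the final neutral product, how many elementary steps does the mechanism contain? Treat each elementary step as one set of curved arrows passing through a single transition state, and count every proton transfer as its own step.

2

Step 1: Rate-determining heterolysis of the C–Br bond gives Br⁻ and a tertiary carbocation.
(No 1,2-shift: no single shift to an adjacent carbon would give a more stable cation.)
Step 2: A water molecule (solvent) deprotonates a β-carbon; as the C–H bond breaks, those electrons form the new alkene π bond.
Total: 2 elementary steps.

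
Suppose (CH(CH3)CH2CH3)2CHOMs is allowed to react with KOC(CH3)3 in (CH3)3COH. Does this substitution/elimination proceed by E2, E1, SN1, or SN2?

E2

Conditions: a strong/bulky base with a secondary substrate bearing a β-hydrogen.
These conditions are the textbook signature of the E2 pathway.
A strong (often hindered) base removes a β-H in concert with loss of the leaving group — bimolecular elimination.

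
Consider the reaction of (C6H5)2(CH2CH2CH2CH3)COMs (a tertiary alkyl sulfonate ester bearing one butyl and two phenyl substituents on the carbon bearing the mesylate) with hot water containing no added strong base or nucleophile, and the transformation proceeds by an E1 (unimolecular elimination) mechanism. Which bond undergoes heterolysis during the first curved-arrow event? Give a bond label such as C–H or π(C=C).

C–O

Step 1: Ionisation: the C–O σ-bond cleaves heterolytically; both bonding electrons depart with MsO⁻, leaving a tertiary carbocation at the α-carbon.
The bond broken in this step is the C–O bond.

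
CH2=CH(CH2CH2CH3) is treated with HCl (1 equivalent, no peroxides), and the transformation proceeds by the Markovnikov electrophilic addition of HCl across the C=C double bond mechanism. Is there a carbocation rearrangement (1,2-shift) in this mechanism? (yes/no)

The first-formed carbocation is secondary.
No single 1,2-shift to an adjacent carbon would produce a more-substituted cation than the one already present, so no rearrangement occurs.

no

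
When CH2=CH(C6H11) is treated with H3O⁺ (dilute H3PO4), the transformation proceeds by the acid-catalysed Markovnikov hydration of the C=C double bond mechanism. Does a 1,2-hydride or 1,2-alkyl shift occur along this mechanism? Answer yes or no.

yes

The first-formed carbocation is secondary.
The adjacent cyclohexyl carbon already bears 2 other carbon substituents and has a hydrogen to migrate; after a 1,2-hydride shift from that carbon the positive charge sits on a tertiary centre.
Tertiary is more stable than secondary, so the shift occurs.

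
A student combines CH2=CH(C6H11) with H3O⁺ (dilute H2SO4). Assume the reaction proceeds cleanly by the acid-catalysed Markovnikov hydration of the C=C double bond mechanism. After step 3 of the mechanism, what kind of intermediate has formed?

oxonium ion

Step 1: Electrophilic addition begins with the π(C=C) electrons forming a bond to the proton of H3O⁺. Following Markovnikov's rule, the resulting cation is secondary. H2O is released.
Step 2: A 1,2-hydride shift from the adjacent cyclohexyl carbon moves the positive charge from the secondary centre to an adjacent carbon, generating a more stable tertiary carbocation.
Step 3: A lone pair on the oxygen of H2O attacks the carbocation, forming a C–O bond and an oxonium ion (a protonated alcohol).
After step 3 the species present is an oxonium ion.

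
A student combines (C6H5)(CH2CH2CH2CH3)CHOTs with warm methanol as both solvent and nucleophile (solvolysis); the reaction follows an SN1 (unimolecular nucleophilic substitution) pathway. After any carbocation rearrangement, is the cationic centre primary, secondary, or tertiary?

secondary

Step 1: Rate-determining heterolysis of the C–O bond gives TsO⁻ and a secondary carbocation.
No single 1,2-shift to an adjacent carbon would give a more-substituted cation, so no rearrangement occurs.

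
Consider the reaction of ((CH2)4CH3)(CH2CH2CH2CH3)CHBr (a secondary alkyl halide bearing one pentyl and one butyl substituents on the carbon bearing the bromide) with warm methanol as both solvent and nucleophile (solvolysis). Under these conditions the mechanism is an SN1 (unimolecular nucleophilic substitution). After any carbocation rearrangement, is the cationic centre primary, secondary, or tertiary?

Step 1: The C–Br bond breaks with both electrons going to the bromide; Br⁻ leaves and a secondary carbocation remains.
No single 1,2-shift to an adjacent carbon would give a more-substituted cation, so no rearrangement occurs.

secondary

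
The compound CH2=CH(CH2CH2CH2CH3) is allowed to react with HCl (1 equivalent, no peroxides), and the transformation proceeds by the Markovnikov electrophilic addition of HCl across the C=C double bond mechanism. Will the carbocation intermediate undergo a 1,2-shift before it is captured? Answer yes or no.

no

The first-formed carbocation is secondary.
No single 1,2-shift to an adjacent carbon would produce a more-substituted cation than the one already present, so no rearrangement occurs.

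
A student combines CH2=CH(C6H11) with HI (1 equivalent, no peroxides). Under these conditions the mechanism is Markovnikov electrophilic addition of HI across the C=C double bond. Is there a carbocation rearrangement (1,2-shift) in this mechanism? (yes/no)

yes

The first-formed carbocation is secondary.
The adjacent cyclohexyl carbon already bears 2 other carbon substituents and has a hydrogen to migrate; after a 1,2-hydride shift from that carbon the positive charge sits on a tertiary centre.
Tertiary is more stable than secondary, so the shift occurs.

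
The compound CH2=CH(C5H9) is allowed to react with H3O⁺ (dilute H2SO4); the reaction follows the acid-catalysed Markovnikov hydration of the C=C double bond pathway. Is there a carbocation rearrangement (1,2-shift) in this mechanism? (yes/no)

yes

The first-formed carbocation is secondary.
The adjacent cyclopentyl carbon already bears 2 other carbon substituents and has a hydrogen to migrate; after a 1,2-hydride shift from that carbon the positive charge sits on a tertiary centre.
Tertiary is more stable than secondary, so the shift occurs.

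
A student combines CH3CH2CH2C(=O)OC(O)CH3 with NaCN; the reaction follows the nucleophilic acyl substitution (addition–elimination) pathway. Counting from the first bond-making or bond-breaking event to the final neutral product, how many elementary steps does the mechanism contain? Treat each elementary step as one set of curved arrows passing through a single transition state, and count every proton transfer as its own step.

Step 1: CN⁻ adds to the carbonyl carbon; the C=O π electrons shift onto oxygen and a tetrahedral alkoxide intermediate forms.
Step 2: Elimination step: re-formation of the carbonyl π bond drives out CH3CO2⁻, giving the new acyl compound.
Total: 2 elementary steps.

2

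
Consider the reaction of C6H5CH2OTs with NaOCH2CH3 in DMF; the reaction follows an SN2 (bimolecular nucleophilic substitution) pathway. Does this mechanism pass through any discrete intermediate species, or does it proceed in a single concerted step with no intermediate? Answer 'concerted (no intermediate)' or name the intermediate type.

concerted (no intermediate)

The ethoxide nucleophile donates a lone pair from O to the α-carbon in a backside attack; simultaneously the C–O σ-bond breaks and both of its electrons leave with TsO⁻. One concerted step with inversion of configuration.
All bond changes occur in one transition state; no discrete intermediate is formed.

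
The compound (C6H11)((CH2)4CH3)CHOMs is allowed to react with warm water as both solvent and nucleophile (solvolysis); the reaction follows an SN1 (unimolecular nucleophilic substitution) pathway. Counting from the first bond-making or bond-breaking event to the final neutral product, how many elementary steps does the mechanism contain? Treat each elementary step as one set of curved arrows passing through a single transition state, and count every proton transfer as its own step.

Step 1: The C–O bond breaks with both electrons going to the mesylate; MsO⁻ leaves and a secondary carbocation remains.
Step 2: Carbocation rearrangement: a 1,2-hydride shift from the adjacent cyclohexyl carbon converts the initially-formed secondary cation into the more stable tertiary cation.
Step 3: Nucleophilic capture: the oxygen of H2O bonds to the cationic carbon, producing an oxonium-ion intermediate.
Step 4: Deprotonation of the oxonium oxygen by solvent water yields the neutral alcohol.
Total: 4 elementary steps.

4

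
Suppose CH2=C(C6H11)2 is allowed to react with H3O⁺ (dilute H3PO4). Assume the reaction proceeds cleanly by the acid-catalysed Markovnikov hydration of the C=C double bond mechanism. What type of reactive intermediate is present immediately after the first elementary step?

Step 1: The π electrons of the C=C bond attack a proton of H3O⁺; Markovnikov addition places the new C–H on the less-substituted alkene carbon, so the positive charge ends up on the more-substituted carbon — a tertiary carbocation. H2O is released.
After step 1 the species present is a tertiary carbocation.

tertiary carbocation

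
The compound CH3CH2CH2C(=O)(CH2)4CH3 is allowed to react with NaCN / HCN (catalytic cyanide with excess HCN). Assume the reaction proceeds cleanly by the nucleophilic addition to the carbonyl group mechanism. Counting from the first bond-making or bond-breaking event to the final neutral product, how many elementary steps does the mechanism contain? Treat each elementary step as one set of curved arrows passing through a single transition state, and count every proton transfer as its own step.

2

Step 1: A lone pair / filled orbital on CN⁻ attacks the electrophilic carbonyl carbon; the π(C=O) electrons shift onto oxygen, producing a tetrahedral alkoxide intermediate.
Step 2: The alkoxide is protonated in situ by undissociated HCN, yielding a cyanohydrin; the CN⁻ so formed carries on the cycle.
Total: 2 elementary steps.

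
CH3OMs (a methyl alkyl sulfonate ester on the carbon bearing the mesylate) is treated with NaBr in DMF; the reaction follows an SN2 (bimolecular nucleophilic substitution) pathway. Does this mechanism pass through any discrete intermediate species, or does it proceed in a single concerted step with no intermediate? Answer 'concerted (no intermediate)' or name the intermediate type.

Backside attack by Br⁻ on the carbon bearing the mesylate: the new C–Br bond forms as the C–O bond breaks, with Walden inversion at carbon.
All bond changes occur in one transition state; no discrete intermediate is formed.

concerted (no intermediate)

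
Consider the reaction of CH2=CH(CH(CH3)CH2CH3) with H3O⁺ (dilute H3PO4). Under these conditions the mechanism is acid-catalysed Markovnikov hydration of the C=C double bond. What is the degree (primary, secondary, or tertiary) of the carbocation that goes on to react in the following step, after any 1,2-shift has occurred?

tertiary

Step 1: Protonation of the alkene by H3O⁺: the π bond acts as the nucleophile and picks up H⁺, giving the more stable (Markovnikov) secondary carbocation. H2O is released.
Step 2: A hydride (H with its bonding pair) migrates from the adjacent sec-butyl carbon to the cationic centre — a 1,2-hydride shift — upgrading the secondary cation to a tertiary one.
The cation rearranges from secondary to tertiary via a 1,2-hydride shift from the adjacent sec-butyl carbon; the tertiary cation is what reacts next.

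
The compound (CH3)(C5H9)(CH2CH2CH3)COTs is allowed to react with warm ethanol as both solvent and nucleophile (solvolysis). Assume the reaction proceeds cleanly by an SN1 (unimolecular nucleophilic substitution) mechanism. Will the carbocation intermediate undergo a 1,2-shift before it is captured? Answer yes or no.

no

The first-formed carbocation is tertiary.
No single 1,2-shift to an adjacent carbon would produce a more-substituted cation than the one already present, so no rearrangement occurs.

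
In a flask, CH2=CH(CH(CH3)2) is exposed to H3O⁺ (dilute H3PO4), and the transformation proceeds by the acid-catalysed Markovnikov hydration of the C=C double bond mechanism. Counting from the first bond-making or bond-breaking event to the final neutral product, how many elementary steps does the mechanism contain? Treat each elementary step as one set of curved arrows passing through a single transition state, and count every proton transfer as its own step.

4

Step 1: Protonation of the alkene by H3O⁺: the π bond acts as the nucleophile and picks up H⁺, giving the more stable (Markovnikov) secondary carbocation. H2O is released.
Step 2: A 1,2-hydride shift from the adjacent isopropyl carbon moves the positive charge from the secondary centre to an adjacent carbon, generating a more stable tertiary carbocation.
Step 3: Water acts as the nucleophile: an oxygen lone pair bonds to the cationic carbon, giving an oxonium-ion intermediate.
Step 4: Proton transfer from the O–H of the oxonium ion to H2O completes the catalytic cycle and yields the alcohol.
Total: 4 elementary steps.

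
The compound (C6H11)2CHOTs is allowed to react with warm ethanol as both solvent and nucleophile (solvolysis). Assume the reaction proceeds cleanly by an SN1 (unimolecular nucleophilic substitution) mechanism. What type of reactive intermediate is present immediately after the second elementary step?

tertiary carbocation

Step 1: Unassisted departure of TsO⁻ (taking the C–O bonding pair) generates a secondary carbocation.
Step 2: Carbocation rearrangement: a 1,2-hydride shift from the adjacent cyclohexyl carbon converts the initially-formed secondary cation into the more stable tertiary cation.
After step 2 the species present is a tertiary carbocation.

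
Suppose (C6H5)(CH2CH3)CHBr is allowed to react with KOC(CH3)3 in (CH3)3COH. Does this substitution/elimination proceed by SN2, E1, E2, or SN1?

E2

Conditions: a strong/bulky base with a secondary substrate bearing a β-hydrogen.
These conditions are the textbook signature of the E2 pathway.
A strong (often hindered) base removes a β-H in concert with loss of the leaving group — bimolecular elimination.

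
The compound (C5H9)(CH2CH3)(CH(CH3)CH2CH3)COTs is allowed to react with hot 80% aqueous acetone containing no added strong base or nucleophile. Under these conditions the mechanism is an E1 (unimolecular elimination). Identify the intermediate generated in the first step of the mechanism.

Step 1: Unassisted departure of TsO⁻ (taking the C–O bonding pair) generates a tertiary carbocation.
After step 1 the species present is a tertiary carbocation.

tertiary carbocation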